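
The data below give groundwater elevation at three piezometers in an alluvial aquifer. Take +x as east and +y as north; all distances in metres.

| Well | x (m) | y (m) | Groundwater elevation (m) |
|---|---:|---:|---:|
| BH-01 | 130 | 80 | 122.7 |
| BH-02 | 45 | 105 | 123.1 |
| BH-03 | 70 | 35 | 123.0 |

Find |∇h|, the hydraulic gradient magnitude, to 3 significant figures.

Taking BH-01 as reference: BH-02−BH-01 = (-85, 25, +0.4); BH-03−BH-01 = (-60, -45, +0.3).
Solve a·Δx + b·Δy = Δh: det = (-85)·(-45) − (-60)·25 = 5325.
∂h/∂x = [(+0.4)·(-45) − (+0.3)·25] / 5325 = -0.004789
∂h/∂y = [(-85)·(+0.3) − (-60)·(+0.4)] / 5325 = -0.0002817
|∇h| = √(-0.004789² + -0.0002817²) = 0.004797

0.00480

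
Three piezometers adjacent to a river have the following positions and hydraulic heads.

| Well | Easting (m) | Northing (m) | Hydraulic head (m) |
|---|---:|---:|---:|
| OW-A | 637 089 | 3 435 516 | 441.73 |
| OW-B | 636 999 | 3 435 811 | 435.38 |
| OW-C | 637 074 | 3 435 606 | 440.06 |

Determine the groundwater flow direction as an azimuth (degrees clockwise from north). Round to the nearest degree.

305°

Taking OW-A as reference: OW-B−OW-A = (-90, 295, -6.35); OW-C−OW-A = (-15, 90, -1.67).
Determinant of the coordinate differences = (-90)·90 − (-15)·295 = -3675.
∂h/∂x = [(-6.35)·90 − (-1.67)·295] / -3675 = +0.02146
∂h/∂y = [(-90)·(-1.67) − (-15)·(-6.35)] / -3675 = -0.01498
Flow direction (−∇h) has components (-0.02146 E, +0.01498 N).
Azimuth = atan2(E, N) = atan2(-0.02146, +0.01498) = 304.9° ≈ 305°.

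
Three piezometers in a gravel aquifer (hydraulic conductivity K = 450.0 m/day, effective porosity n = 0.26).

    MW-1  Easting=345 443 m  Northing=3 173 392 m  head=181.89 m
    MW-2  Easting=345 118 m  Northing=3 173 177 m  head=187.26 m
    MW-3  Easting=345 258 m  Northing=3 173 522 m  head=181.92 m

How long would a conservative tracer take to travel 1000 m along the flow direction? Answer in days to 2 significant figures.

39 days

Taking MW-1 as reference: MW-2−MW-1 = (-325, -215, +5.37); MW-3−MW-1 = (-185, 130, +0.03).
Determinant of the coordinate differences = (-325)·130 − (-185)·(-215) = -82025.
∂h/∂x = [(+5.37)·130 − (+0.03)·(-215)] / -82025 = -0.008589
∂h/∂y = [(-325)·(+0.03) − (-185)·(+5.37)] / -82025 = -0.01199
|∇h| = √(-0.008589² + -0.01199²) = 0.01475
Seepage velocity v = K·i/n = 450.0 × 0.01475 / 0.26 = 25.53 m/day.
t = 1000 / 25.53 = 39.17 days.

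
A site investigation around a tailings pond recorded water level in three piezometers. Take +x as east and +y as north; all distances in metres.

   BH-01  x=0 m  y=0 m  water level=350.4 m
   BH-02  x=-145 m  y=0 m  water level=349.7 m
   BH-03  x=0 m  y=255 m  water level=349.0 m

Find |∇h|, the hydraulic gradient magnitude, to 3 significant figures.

0.00731

∂h/∂x = (349.7 − 350.4) / (-145 − 0) = +0.004828
∂h/∂y = (349.0 − 350.4) / (255 − 0) = -0.005490
|∇h| = √(0.004828² + -0.005490²) = 0.007311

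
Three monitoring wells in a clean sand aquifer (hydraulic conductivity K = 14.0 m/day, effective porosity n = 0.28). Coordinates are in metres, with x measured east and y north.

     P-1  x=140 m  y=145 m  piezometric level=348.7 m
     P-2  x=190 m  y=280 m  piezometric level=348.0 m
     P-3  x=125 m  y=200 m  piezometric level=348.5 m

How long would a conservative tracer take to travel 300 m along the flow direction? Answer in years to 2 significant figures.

3.3 years

Taking P-1 as reference: P-2−P-1 = (50, 135, -0.7); P-3−P-1 = (-15, 55, -0.2).
Determinant of the coordinate differences = 50·55 − (-15)·135 = 4775.
∂h/∂x = [(-0.7)·55 − (-0.2)·135] / 4775 = -0.002408
∂h/∂y = [50·(-0.2) − (-15)·(-0.7)] / 4775 = -0.004293
|∇h| = √(-0.002408² + -0.004293²) = 0.004922
Seepage velocity v = K·i/n = 14.0 × 0.004922 / 0.28 = 0.2461 m/day.
t = 300 / 0.2461 = 1219 days = 3.34 years.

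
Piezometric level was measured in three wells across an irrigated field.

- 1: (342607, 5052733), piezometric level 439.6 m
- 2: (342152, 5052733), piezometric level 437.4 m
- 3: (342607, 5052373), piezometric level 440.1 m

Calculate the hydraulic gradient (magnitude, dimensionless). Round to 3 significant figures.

0.00503

∂h/∂x = (437.4 − 439.6) / (342152 − 342607) = +0.004835
∂h/∂y = (440.1 − 439.6) / (5052373 − 5052733) = -0.001389
|∇h| = √(0.004835² + -0.001389²) = 0.005031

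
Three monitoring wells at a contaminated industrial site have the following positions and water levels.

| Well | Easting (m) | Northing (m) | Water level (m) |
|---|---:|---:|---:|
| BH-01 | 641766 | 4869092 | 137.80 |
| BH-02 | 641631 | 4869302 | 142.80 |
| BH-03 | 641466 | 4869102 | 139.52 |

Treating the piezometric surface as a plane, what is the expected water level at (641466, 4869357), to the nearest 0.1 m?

144.8 m

With h = a·x + b·y + c and BH-01 as origin, the differences give:
  (-135)·a + 210·b = +5.00
  (-300)·a + 10·b = +1.72
Eliminate b (×10 and ×210, subtract): 61650·a = -311.200 → a = ∂h/∂x = -0.005048
Back-substitute: b = ∂h/∂y = +0.02056.
h(641466, 4869357) = 137.80 + (-0.005048)·(-300) + (+0.02056)·(265) = 137.80 +1.514 +5.450 = 144.764 m.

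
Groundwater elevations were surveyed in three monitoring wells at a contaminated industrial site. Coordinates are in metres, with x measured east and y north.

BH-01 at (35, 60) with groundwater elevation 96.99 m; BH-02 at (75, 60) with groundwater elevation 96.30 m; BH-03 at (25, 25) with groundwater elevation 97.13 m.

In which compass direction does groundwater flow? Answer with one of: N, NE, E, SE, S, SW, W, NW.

E

With h = a·x + b·y + c and BH-01 as origin, the differences give:
  40·a + 0·b = -0.69
  (-10)·a + (-35)·b = +0.14
Eliminate b (×(-35) and ×0, subtract): -1400·a = 24.150 → a = ∂h/∂x = -0.01725
Back-substitute: b = ∂h/∂y = +0.0009286.
Flow = −∇h = (+0.01725 east, -0.0009286 north), which points east.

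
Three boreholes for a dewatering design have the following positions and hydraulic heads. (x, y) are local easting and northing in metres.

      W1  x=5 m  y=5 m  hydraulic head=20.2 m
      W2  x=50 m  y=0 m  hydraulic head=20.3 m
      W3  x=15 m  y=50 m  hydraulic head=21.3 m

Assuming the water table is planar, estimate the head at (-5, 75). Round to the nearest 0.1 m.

With h = a·x + b·y + c and W1 as origin, the differences give:
  45·a + (-5)·b = +0.1
  10·a + 45·b = +1.1
Eliminate b (×45 and ×(-5), subtract): 2075·a = 10.00 → a = ∂h/∂x = +0.004819
Back-substitute: b = ∂h/∂y = +0.02337.
h(-5, 75) = 20.2 + (+0.004819)·(-10) + (+0.02337)·(70) = 20.2 -0.048 +1.636 = 21.788 m.

21.8 m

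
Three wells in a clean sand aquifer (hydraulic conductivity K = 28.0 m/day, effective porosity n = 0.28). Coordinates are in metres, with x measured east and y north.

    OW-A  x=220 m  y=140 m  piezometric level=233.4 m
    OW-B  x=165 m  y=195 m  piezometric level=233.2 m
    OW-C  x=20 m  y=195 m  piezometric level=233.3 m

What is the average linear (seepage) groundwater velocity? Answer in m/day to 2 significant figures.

0.44 m/day

Taking OW-A as reference: OW-B−OW-A = (-55, 55, -0.2); OW-C−OW-A = (-200, 55, -0.1).
Solve a·Δx + b·Δy = Δh: det = (-55)·55 − (-200)·55 = 7975.
∂h/∂x = [(-0.2)·55 − (-0.1)·55] / 7975 = -0.0006897
∂h/∂y = [(-55)·(-0.1) − (-200)·(-0.2)] / 7975 = -0.004326
|∇h| = √(-0.0006897² + -0.004326²) = 0.004381
Seepage velocity v = K·i/n = 28.0 × 0.004381 / 0.28 = 0.4381 m/day.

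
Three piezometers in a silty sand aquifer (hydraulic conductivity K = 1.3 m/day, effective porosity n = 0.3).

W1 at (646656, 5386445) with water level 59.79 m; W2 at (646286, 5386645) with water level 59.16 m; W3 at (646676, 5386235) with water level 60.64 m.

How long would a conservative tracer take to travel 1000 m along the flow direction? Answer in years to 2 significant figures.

With h = a·x + b·y + c and W1 as origin, the differences give:
  (-370)·a + 200·b = -0.63
  20·a + (-210)·b = +0.85
Eliminate b (×(-210) and ×200, subtract): 73700·a = -37.700 → a = ∂h/∂x = -0.0005115
Back-substitute: b = ∂h/∂y = -0.004096.
|∇h| = √(-0.0005115² + -0.004096²) = 0.004128
Seepage velocity v = K·i/n = 1.3 × 0.004128 / 0.3 = 0.01789 m/day.
t = 1000 / 0.01789 = 5.59e+04 days = 153 years.

150 years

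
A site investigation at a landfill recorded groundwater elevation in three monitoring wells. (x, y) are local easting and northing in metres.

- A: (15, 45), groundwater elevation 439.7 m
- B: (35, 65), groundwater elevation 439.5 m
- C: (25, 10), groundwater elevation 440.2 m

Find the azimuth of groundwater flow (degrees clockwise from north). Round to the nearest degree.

346°

With h = a·x + b·y + c and A as origin, the differences give:
  20·a + 20·b = -0.2
  10·a + (-35)·b = +0.5
Eliminate b (×(-35) and ×20, subtract): -900·a = -3.00 → a = ∂h/∂x = +0.003333
Back-substitute: b = ∂h/∂y = -0.01333.
Flow direction (−∇h) has components (-0.003333 E, +0.01333 N).
Azimuth = atan2(E, N) = atan2(-0.003333, +0.01333) = 346.0° ≈ 346°.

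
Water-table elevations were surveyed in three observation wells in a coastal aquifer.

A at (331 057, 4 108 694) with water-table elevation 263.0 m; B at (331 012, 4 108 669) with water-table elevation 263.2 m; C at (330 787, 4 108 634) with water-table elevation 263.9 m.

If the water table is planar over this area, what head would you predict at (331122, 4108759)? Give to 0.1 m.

Taking A as reference: B−A = (-45, -25, +0.2); C−A = (-270, -60, +0.9).
Determinant of the coordinate differences = (-45)·(-60) − (-270)·(-25) = -4050.
∂h/∂x = [(+0.2)·(-60) − (+0.9)·(-25)] / -4050 = -0.002593
∂h/∂y = [(-45)·(+0.9) − (-270)·(+0.2)] / -4050 = -0.003333
h(331122, 4108759) = 263.0 + (-0.002593)·(65) + (-0.003333)·(65) = 263.0 -0.169 -0.217 = 262.615 m.

262.6 m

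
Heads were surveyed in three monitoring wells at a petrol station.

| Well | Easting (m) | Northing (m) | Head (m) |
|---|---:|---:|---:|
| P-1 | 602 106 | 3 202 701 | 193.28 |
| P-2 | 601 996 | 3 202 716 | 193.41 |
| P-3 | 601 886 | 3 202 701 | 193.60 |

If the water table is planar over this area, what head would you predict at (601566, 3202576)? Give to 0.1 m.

Taking P-1 as reference: P-2−P-1 = (-110, 15, +0.13); P-3−P-1 = (-220, 0, +0.32).
Determinant of the coordinate differences = (-110)·0 − (-220)·15 = 3300.
∂h/∂x = [(+0.13)·0 − (+0.32)·15] / 3300 = -0.001455
∂h/∂y = [(-110)·(+0.32) − (-220)·(+0.13)] / 3300 = -0.002000
h(601566, 3202576) = 193.28 + (-0.001455)·(-540) + (-0.002000)·(-125) = 193.28 +0.785 +0.250 = 194.315 m.

194.3 m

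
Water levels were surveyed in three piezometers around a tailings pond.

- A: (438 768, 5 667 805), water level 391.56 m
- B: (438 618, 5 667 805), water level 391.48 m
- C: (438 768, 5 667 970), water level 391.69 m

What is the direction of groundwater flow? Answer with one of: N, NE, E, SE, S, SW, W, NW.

SW

∂h/∂x = (391.48 − 391.56) / (438618 − 438768) = +0.0005333
∂h/∂y = (391.69 − 391.56) / (5667970 − 5667805) = +0.0007879
Flow = −∇h = (-0.0005333 east, -0.0007879 north), which points southwest.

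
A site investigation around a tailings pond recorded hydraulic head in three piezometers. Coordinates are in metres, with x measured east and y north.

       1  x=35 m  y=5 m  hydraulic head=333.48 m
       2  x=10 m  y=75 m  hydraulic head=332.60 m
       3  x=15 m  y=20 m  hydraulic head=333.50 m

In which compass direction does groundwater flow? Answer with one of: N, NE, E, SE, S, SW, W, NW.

NE

Taking 1 as reference: 2−1 = (-25, 70, -0.88); 3−1 = (-20, 15, +0.02).
Solve a·Δx + b·Δy = Δh: det = (-25)·15 − (-20)·70 = 1025.
∂h/∂x = [(-0.88)·15 − (+0.02)·70] / 1025 = -0.01424
∂h/∂y = [(-25)·(+0.02) − (-20)·(-0.88)] / 1025 = -0.01766
Flow = −∇h = (+0.01424 east, +0.01766 north), which points northeast.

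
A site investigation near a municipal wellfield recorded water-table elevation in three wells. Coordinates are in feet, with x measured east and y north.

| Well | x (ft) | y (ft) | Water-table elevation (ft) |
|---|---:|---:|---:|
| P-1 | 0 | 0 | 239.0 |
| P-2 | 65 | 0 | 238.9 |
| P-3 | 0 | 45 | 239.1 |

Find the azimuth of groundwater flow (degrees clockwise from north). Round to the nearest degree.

∂h/∂x = (238.9 − 239.0) / (65 − 0) = -0.001538
∂h/∂y = (239.1 − 239.0) / (45 − 0) = +0.002222
Flow direction (−∇h) has components (+0.001538 E, -0.002222 N).
Azimuth = atan2(E, N) = atan2(+0.001538, -0.002222) = 145.3° ≈ 145°.

145°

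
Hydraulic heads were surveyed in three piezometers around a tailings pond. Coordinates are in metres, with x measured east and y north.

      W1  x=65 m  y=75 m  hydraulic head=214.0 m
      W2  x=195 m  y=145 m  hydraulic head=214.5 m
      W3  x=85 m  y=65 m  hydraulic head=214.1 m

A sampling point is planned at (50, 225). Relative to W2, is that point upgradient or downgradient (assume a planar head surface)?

Taking W1 as reference: W2−W1 = (130, 70, +0.5); W3−W1 = (20, -10, +0.1).
Solve a·Δx + b·Δy = Δh: det = 130·(-10) − 20·70 = -2700.
∂h/∂x = [(+0.5)·(-10) − (+0.1)·70] / -2700 = +0.004444
∂h/∂y = [130·(+0.1) − 20·(+0.5)] / -2700 = -0.001111
Head at (50, 225) = 214.0 + (+0.004444)·(-15) + (-0.001111)·(150) = 213.77 m.
That is lower than the 214.5 m at W2, so the point is downgradient.

downgradient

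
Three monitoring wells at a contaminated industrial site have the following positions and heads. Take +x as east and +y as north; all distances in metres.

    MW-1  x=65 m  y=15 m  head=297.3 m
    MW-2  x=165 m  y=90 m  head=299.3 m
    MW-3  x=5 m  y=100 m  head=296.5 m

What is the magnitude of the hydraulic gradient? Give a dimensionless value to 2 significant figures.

0.018

Taking MW-1 as reference: MW-2−MW-1 = (100, 75, +2.0); MW-3−MW-1 = (-60, 85, -0.8).
Determinant of the coordinate differences = 100·85 − (-60)·75 = 13000.
∂h/∂x = [(+2.0)·85 − (-0.8)·75] / 13000 = +0.01769
∂h/∂y = [100·(-0.8) − (-60)·(+2.0)] / 13000 = +0.003077
|∇h| = √(0.01769² + 0.003077²) = 0.01796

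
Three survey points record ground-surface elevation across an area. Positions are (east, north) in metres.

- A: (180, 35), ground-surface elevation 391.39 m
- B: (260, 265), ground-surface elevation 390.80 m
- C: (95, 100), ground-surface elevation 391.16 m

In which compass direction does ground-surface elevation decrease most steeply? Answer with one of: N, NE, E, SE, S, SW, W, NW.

Differences from A: to B (Δx, Δy, Δh) = (80, 230, -0.59); to C = (-85, 65, -0.23).
Solve a·Δx + b·Δy = Δz: det = 80·65 − (-85)·230 = 24750.
∂z/∂x = [(-0.59)·65 − (-0.23)·230] / 24750 = +0.0005879
∂z/∂y = [80·(-0.23) − (-85)·(-0.59)] / 24750 = -0.002770
Steepest decrease is along −∇f = (-0.0005879 E, +0.002770 N) → north.

N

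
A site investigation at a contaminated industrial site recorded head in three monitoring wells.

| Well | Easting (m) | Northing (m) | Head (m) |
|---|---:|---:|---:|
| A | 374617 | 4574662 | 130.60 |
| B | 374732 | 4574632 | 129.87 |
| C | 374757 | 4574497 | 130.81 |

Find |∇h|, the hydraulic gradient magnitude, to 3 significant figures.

0.0121

With h = a·x + b·y + c and A as origin, the differences give:
  115·a + (-30)·b = -0.73
  140·a + (-165)·b = +0.21
Eliminate b (×(-165) and ×(-30), subtract): -14775·a = 126.750 → a = ∂h/∂x = -0.008579
Back-substitute: b = ∂h/∂y = -0.008552.
|∇h| = √(-0.008579² + -0.008552²) = 0.01211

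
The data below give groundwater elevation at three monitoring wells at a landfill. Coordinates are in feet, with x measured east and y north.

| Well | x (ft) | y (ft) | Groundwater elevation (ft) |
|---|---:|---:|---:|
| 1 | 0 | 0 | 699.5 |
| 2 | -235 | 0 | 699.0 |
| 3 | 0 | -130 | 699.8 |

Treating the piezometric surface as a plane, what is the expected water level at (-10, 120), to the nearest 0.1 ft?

∂h/∂x = (699.0 − 699.5) / (-235 − 0) = +0.002128
∂h/∂y = (699.8 − 699.5) / (-130 − 0) = -0.002308
h(-10, 120) = 699.5 + (+0.002128)·(-10) + (-0.002308)·(120) = 699.5 -0.021 -0.277 = 699.202 ft.

699.2 ft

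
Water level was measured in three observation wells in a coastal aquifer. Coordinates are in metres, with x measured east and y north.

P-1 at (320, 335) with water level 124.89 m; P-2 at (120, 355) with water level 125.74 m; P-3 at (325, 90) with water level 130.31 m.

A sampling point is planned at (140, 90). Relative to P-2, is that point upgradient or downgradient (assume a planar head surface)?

Differences from P-1: to P-2 (Δx, Δy, Δh) = (-200, 20, +0.85); to P-3 = (5, -245, +5.42).
Solve a·Δx + b·Δy = Δh: det = (-200)·(-245) − 5·20 = 48900.
∂h/∂x = [(+0.85)·(-245) − (+5.42)·20] / 48900 = -0.006475
∂h/∂y = [(-200)·(+5.42) − 5·(+0.85)] / 48900 = -0.02225
Head at (140, 90) = 124.89 + (-0.006475)·(-180) + (-0.02225)·(-245) = 131.51 m.
That is higher than the 125.74 m at P-2, so the point is upgradient.

upgradient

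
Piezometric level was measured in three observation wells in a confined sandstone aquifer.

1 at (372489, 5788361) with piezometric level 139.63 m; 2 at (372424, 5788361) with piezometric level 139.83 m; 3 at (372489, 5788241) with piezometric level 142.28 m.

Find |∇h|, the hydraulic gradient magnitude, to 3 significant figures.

∂h/∂x = (139.83 − 139.63) / (372424 − 372489) = -0.003077
∂h/∂y = (142.28 − 139.63) / (5788241 − 5788361) = -0.02208
|∇h| = √(-0.003077² + -0.02208²) = 0.02229

0.0223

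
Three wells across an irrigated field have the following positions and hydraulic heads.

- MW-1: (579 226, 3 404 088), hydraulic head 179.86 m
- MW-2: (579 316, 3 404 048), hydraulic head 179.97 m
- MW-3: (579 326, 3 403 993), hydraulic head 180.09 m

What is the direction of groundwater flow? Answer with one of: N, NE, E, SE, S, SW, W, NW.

Differences from MW-1: to MW-2 (Δx, Δy, Δh) = (90, -40, +0.11); to MW-3 = (100, -95, +0.23).
Solve a·Δx + b·Δy = Δh: det = 90·(-95) − 100·(-40) = -4550.
∂h/∂x = [(+0.11)·(-95) − (+0.23)·(-40)] / -4550 = +0.0002747
∂h/∂y = [90·(+0.23) − 100·(+0.11)] / -4550 = -0.002132
Flow = −∇h = (-0.0002747 east, +0.002132 north), which points north.

N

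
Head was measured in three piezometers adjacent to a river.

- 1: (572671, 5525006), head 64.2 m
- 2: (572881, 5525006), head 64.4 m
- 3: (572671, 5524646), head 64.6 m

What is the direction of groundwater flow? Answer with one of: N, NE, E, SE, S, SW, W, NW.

NW

∂h/∂x = (64.4 − 64.2) / (572881 − 572671) = +0.0009524
∂h/∂y = (64.6 − 64.2) / (5524646 − 5525006) = -0.001111
Flow = −∇h = (-0.0009524 east, +0.001111 north), which points northwest.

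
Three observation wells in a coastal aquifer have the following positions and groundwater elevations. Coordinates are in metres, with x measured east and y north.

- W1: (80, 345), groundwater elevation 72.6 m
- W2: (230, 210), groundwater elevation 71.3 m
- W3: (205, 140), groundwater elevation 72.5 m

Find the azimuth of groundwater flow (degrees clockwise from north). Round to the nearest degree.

060°

Differences from W1: to W2 (Δx, Δy, Δh) = (150, -135, -1.3); to W3 = (125, -205, -0.1).
Solve a·Δx + b·Δy = Δh: det = 150·(-205) − 125·(-135) = -13875.
∂h/∂x = [(-1.3)·(-205) − (-0.1)·(-135)] / -13875 = -0.01823
∂h/∂y = [150·(-0.1) − 125·(-1.3)] / -13875 = -0.01063
Flow direction (−∇h) has components (+0.01823 E, +0.01063 N).
Azimuth = atan2(E, N) = atan2(+0.01823, +0.01063) = 59.8° ≈ 060°.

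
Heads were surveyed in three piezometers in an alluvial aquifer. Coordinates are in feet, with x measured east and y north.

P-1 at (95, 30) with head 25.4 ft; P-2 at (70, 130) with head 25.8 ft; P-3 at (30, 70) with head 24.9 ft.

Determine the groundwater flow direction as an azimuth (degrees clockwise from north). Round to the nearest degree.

240°

Differences from P-1: to P-2 (Δx, Δy, Δh) = (-25, 100, +0.4); to P-3 = (-65, 40, -0.5).
Solve a·Δx + b·Δy = Δh: det = (-25)·40 − (-65)·100 = 5500.
∂h/∂x = [(+0.4)·40 − (-0.5)·100] / 5500 = +0.01200
∂h/∂y = [(-25)·(-0.5) − (-65)·(+0.4)] / 5500 = +0.007000
Flow direction (−∇h) has components (-0.01200 E, -0.007000 N).
Azimuth = atan2(E, N) = atan2(-0.01200, -0.007000) = 239.7° ≈ 240°.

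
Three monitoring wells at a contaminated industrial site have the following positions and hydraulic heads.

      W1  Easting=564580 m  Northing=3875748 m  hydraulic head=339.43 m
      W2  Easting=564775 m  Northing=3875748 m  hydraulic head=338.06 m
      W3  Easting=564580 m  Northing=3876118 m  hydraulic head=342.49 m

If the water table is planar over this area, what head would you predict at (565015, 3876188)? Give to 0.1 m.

340.0 m

∂h/∂x = (338.06 − 339.43) / (564775 − 564580) = -0.007026
∂h/∂y = (342.49 − 339.43) / (3876118 − 3875748) = +0.008270
h(565015, 3876188) = 339.43 + (-0.007026)·(435) + (+0.008270)·(440) = 339.43 -3.056 +3.639 = 340.013 m.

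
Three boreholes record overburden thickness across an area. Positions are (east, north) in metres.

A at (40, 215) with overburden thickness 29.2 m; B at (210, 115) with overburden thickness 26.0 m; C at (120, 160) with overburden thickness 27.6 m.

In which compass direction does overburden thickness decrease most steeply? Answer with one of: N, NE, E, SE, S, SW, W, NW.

SE

Taking A as reference: B−A = (170, -100, -3.2); C−A = (80, -55, -1.6).
Determinant of the coordinate differences = 170·(-55) − 80·(-100) = -1350.
∂d/∂x = [(-3.2)·(-55) − (-1.6)·(-100)] / -1350 = -0.01185
∂d/∂y = [170·(-1.6) − 80·(-3.2)] / -1350 = +0.01185
Steepest decrease is along −∇f = (+0.01185 E, -0.01185 N) → southeast.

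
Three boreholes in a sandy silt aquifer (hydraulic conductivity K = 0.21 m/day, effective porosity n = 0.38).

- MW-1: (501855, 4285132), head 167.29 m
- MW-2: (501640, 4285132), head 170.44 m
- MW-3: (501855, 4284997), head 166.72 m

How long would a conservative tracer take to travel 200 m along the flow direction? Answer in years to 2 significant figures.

∂h/∂x = (170.44 − 167.29) / (501640 − 501855) = -0.01465
∂h/∂y = (166.72 − 167.29) / (4284997 − 4285132) = +0.004222
|∇h| = √(-0.01465² + 0.004222²) = 0.01525
Seepage velocity v = K·i/n = 0.21 × 0.01525 / 0.38 = 0.008428 m/day.
t = 200 / 0.008428 = 2.373e+04 days = 65 years.

65 years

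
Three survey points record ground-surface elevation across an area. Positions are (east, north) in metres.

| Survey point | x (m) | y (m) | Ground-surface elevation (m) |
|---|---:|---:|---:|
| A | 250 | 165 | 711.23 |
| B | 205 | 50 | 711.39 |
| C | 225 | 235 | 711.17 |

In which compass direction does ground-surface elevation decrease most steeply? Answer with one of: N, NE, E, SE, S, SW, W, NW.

Taking A as reference: B−A = (-45, -115, +0.16); C−A = (-25, 70, -0.06).
Solve a·Δx + b·Δy = Δz: det = (-45)·70 − (-25)·(-115) = -6025.
∂z/∂x = [(+0.16)·70 − (-0.06)·(-115)] / -6025 = -0.0007137
∂z/∂y = [(-45)·(-0.06) − (-25)·(+0.16)] / -6025 = -0.001112
Steepest decrease is along −∇f = (+0.0007137 E, +0.001112 N) → northeast.

NE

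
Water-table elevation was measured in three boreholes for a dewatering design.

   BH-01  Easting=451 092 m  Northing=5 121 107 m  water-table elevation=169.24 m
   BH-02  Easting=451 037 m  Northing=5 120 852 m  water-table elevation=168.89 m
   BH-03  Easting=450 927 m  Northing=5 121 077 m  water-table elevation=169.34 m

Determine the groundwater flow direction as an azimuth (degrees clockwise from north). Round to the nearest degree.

With h = a·x + b·y + c and BH-01 as origin, the differences give:
  (-55)·a + (-255)·b = -0.35
  (-165)·a + (-30)·b = +0.10
Eliminate b (×(-30) and ×(-255), subtract): -40425·a = 36.000 → a = ∂h/∂x = -0.0008905
Back-substitute: b = ∂h/∂y = +0.001565.
Flow direction (−∇h) has components (+0.0008905 E, -0.001565 N).
Azimuth = atan2(E, N) = atan2(+0.0008905, -0.001565) = 150.4° ≈ 150°.

150°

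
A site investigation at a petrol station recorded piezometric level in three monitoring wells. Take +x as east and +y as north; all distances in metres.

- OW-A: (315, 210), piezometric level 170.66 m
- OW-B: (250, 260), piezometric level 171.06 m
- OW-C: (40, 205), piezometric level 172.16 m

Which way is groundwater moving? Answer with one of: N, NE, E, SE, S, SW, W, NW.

E

With h = a·x + b·y + c and OW-A as origin, the differences give:
  (-65)·a + 50·b = +0.40
  (-275)·a + (-5)·b = +1.50
Eliminate b (×(-5) and ×50, subtract): 14075·a = -77.000 → a = ∂h/∂x = -0.005471
Back-substitute: b = ∂h/∂y = +0.0008881.
Flow = −∇h = (+0.005471 east, -0.0008881 north), which points east.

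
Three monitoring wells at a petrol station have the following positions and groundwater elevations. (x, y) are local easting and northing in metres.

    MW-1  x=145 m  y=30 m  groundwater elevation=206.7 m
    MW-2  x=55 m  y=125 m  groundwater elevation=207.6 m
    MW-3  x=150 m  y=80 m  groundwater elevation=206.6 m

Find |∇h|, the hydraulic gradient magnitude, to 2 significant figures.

Differences from MW-1: to MW-2 (Δx, Δy, Δh) = (-90, 95, +0.9); to MW-3 = (5, 50, -0.1).
Solve a·Δx + b·Δy = Δh: det = (-90)·50 − 5·95 = -4975.
∂h/∂x = [(+0.9)·50 − (-0.1)·95] / -4975 = -0.01095
∂h/∂y = [(-90)·(-0.1) − 5·(+0.9)] / -4975 = -0.0009045
|∇h| = √(-0.01095² + -0.0009045²) = 0.01099

0.011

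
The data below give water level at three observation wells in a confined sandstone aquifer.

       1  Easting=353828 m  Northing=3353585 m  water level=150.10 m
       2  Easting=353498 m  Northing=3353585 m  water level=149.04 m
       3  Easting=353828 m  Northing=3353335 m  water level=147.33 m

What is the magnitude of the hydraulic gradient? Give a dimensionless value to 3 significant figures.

∂h/∂x = (149.04 − 150.10) / (353498 − 353828) = +0.003212
∂h/∂y = (147.33 − 150.10) / (3353335 − 3353585) = +0.01108
|∇h| = √(0.003212² + 0.01108²) = 0.01154

0.0115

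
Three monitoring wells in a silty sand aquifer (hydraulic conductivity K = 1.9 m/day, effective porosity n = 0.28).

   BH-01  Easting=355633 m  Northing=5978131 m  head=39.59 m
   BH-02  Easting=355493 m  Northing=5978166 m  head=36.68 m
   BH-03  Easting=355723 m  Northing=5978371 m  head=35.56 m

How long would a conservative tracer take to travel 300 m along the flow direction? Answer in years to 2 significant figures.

4.5 years

Differences from BH-01: to BH-02 (Δx, Δy, Δh) = (-140, 35, -2.91); to BH-03 = (90, 240, -4.03).
Determinant of the coordinate differences = (-140)·240 − 90·35 = -36750.
∂h/∂x = [(-2.91)·240 − (-4.03)·35] / -36750 = +0.01517
∂h/∂y = [(-140)·(-4.03) − 90·(-2.91)] / -36750 = -0.02248
|∇h| = √(0.01517² + -0.02248²) = 0.02712
Seepage velocity v = K·i/n = 1.9 × 0.02712 / 0.28 = 0.184 m/day.
t = 300 / 0.184 = 1630 days = 4.46 years.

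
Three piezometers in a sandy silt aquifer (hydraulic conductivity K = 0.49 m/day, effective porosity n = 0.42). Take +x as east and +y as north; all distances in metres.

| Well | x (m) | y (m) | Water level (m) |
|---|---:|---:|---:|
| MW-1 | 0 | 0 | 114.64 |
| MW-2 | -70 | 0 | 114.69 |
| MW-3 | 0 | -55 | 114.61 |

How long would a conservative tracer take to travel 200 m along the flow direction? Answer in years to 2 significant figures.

520 years

∂h/∂x = (114.69 − 114.64) / (-70 − 0) = -0.0007143
∂h/∂y = (114.61 − 114.64) / (-55 − 0) = +0.0005455
|∇h| = √(-0.0007143² + 0.0005455²) = 0.0008988
Seepage velocity v = K·i/n = 0.49 × 0.0008988 / 0.42 = 0.001049 m/day.
t = 200 / 0.001049 = 1.907e+05 days = 522 years.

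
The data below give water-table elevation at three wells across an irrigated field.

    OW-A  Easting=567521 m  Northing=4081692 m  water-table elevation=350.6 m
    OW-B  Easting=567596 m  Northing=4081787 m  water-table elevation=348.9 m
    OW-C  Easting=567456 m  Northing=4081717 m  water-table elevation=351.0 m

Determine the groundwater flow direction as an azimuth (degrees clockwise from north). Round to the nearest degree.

045°

Differences from OW-A: to OW-B (Δx, Δy, Δh) = (75, 95, -1.7); to OW-C = (-65, 25, +0.4).
Solve a·Δx + b·Δy = Δh: det = 75·25 − (-65)·95 = 8050.
∂h/∂x = [(-1.7)·25 − (+0.4)·95] / 8050 = -0.010000
∂h/∂y = [75·(+0.4) − (-65)·(-1.7)] / 8050 = -0.01000
Flow direction (−∇h) has components (+0.010000 E, +0.01000 N).
Azimuth = atan2(E, N) = atan2(+0.010000, +0.01000) = 45.0° ≈ 045°.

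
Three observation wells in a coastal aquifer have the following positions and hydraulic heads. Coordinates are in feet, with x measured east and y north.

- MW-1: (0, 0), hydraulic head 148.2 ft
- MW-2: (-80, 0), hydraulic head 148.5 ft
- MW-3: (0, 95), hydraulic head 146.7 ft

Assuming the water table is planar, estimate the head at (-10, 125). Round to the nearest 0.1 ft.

∂h/∂x = (148.5 − 148.2) / (-80 − 0) = -0.003750
∂h/∂y = (146.7 − 148.2) / (95 − 0) = -0.01579
h(-10, 125) = 148.2 + (-0.003750)·(-10) + (-0.01579)·(125) = 148.2 +0.038 -1.974 = 146.264 ft.

146.3 ft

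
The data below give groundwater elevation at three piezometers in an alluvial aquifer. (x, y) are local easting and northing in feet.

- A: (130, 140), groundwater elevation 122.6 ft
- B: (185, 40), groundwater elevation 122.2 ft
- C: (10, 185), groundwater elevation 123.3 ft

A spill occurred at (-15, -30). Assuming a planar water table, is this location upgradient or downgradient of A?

upgradient

Taking A as reference: B−A = (55, -100, -0.4); C−A = (-120, 45, +0.7).
Solve a·Δx + b·Δy = Δh: det = 55·45 − (-120)·(-100) = -9525.
∂h/∂x = [(-0.4)·45 − (+0.7)·(-100)] / -9525 = -0.005459
∂h/∂y = [55·(+0.7) − (-120)·(-0.4)] / -9525 = +0.0009974
Head at (-15, -30) = 122.6 + (-0.005459)·(-145) + (+0.0009974)·(-170) = 123.22 ft.
That is higher than the 122.6 ft at A, so the point is upgradient.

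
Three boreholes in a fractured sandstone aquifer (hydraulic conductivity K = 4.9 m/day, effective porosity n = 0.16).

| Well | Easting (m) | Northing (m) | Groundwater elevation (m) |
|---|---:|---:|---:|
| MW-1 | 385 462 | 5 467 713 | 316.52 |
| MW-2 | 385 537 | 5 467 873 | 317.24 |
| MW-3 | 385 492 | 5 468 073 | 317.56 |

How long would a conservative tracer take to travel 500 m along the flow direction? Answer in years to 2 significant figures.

9.1 years

With h = a·x + b·y + c and MW-1 as origin, the differences give:
  75·a + 160·b = +0.72
  30·a + 360·b = +1.04
Eliminate b (×360 and ×160, subtract): 22200·a = 92.800 → a = ∂h/∂x = +0.004180
Back-substitute: b = ∂h/∂y = +0.002541.
|∇h| = √(0.004180² + 0.002541²) = 0.004892
Seepage velocity v = K·i/n = 4.9 × 0.004892 / 0.16 = 0.1498 m/day.
t = 500 / 0.1498 = 3338 days = 9.14 years.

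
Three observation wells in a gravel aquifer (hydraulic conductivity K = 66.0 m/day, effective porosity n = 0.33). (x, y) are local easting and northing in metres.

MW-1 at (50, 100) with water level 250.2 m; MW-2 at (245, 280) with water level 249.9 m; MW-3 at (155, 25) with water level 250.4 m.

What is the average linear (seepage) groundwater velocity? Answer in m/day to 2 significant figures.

Three-point gradient (reference MW-1): Δ to MW-2 = (195, 180, -0.3), Δ to MW-3 = (105, -75, +0.2).
∂h/∂x = +0.0004027, ∂h/∂y = -0.002103 (det = -33525).
|∇h| = √(0.0004027² + -0.002103²) = 0.002141
Seepage velocity v = K·i/n = 66.0 × 0.002141 / 0.33 = 0.4282 m/day.

0.43 m/day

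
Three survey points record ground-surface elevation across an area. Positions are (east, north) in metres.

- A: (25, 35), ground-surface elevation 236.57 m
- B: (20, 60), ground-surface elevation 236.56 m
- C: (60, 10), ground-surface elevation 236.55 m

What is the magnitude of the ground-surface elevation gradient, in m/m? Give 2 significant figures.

With z = a·x + b·y + c and A as origin, the differences give:
  (-5)·a + 25·b = -0.01
  35·a + (-25)·b = -0.02
Eliminate b (×(-25) and ×25, subtract): -750·a = 0.750 → a = ∂z/∂x = -0.0010000
Back-substitute: b = ∂z/∂y = -0.0006000.
|∇f| = √(-0.0010000² + -0.0006000²) = 0.001166 m/m

0.0012 m/m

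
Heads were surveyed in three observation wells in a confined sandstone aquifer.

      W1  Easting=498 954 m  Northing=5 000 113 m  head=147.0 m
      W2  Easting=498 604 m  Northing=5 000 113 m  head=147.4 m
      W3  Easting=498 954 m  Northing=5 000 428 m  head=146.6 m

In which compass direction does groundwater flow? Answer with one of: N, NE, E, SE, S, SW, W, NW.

∂h/∂x = (147.4 − 147.0) / (498604 − 498954) = -0.001143
∂h/∂y = (146.6 − 147.0) / (5000428 − 5000113) = -0.001270
Flow = −∇h = (+0.001143 east, +0.001270 north), which points northeast.

NE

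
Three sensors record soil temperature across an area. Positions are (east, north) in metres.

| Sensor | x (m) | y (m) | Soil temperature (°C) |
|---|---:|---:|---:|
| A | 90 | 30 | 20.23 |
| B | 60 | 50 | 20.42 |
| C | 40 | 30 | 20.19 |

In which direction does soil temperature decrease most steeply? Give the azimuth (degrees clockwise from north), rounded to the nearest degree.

With T = a·x + b·y + c and A as origin, the differences give:
  (-30)·a + 20·b = +0.19
  (-50)·a + 0·b = -0.04
Eliminate b (×0 and ×20, subtract): 1000·a = 0.800 → a = ∂T/∂x = +0.0008000
Back-substitute: b = ∂T/∂y = +0.01070.
Steepest decrease is along −∇f: components (-0.0008000 E, -0.01070 N).
Azimuth = atan2(-0.0008000, -0.01070) = 184.3° ≈ 184°.

184°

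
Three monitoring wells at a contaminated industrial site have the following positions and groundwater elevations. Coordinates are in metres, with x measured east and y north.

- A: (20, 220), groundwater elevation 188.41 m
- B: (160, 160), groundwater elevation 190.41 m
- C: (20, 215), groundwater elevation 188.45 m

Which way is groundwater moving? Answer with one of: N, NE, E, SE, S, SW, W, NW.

NW

Taking A as reference: B−A = (140, -60, +2.00); C−A = (0, -5, +0.04).
Determinant of the coordinate differences = 140·(-5) − 0·(-60) = -700.
∂h/∂x = [(+2.00)·(-5) − (+0.04)·(-60)] / -700 = +0.01086
∂h/∂y = [140·(+0.04) − 0·(+2.00)] / -700 = -0.008000
Flow = −∇h = (-0.01086 east, +0.008000 north), which points northwest.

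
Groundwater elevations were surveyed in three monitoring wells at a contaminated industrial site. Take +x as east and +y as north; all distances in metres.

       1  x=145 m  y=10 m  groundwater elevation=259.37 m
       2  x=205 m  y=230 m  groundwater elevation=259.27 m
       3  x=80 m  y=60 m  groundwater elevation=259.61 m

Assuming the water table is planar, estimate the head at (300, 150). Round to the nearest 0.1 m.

Taking 1 as reference: 2−1 = (60, 220, -0.10); 3−1 = (-65, 50, +0.24).
Solve a·Δx + b·Δy = Δh: det = 60·50 − (-65)·220 = 17300.
∂h/∂x = [(-0.10)·50 − (+0.24)·220] / 17300 = -0.003341
∂h/∂y = [60·(+0.24) − (-65)·(-0.10)] / 17300 = +0.0004566
h(300, 150) = 259.37 + (-0.003341)·(155) + (+0.0004566)·(140) = 259.37 -0.518 +0.064 = 258.916 m.

258.9 m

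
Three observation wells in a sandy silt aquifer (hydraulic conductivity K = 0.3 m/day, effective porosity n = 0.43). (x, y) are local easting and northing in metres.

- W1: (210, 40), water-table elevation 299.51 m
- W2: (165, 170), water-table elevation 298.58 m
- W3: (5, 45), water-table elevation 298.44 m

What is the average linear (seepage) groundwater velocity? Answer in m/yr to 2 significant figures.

1.9 m/yr

With h = a·x + b·y + c and W1 as origin, the differences give:
  (-45)·a + 130·b = -0.93
  (-205)·a + 5·b = -1.07
Eliminate b (×5 and ×130, subtract): 26425·a = 134.450 → a = ∂h/∂x = +0.005088
Back-substitute: b = ∂h/∂y = -0.005393.
|∇h| = √(0.005088² + -0.005393²) = 0.007414
Seepage velocity v = K·i/n = 0.3 × 0.007414 / 0.43 = 0.005173 m/day = 1.889 m/yr.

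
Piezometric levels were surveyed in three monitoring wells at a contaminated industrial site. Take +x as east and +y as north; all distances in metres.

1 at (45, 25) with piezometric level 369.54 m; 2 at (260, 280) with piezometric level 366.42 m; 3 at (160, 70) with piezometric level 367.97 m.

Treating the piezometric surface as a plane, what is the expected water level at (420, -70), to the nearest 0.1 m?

364.7 m

Three-point gradient (reference 1): Δ to 2 = (215, 255, -3.12), Δ to 3 = (115, 45, -1.57).
∂h/∂x = -0.01323, ∂h/∂y = -0.001081 (det = -19650).
h(420, -70) = 369.54 + (-0.01323)·(375) + (-0.001081)·(-95) = 369.54 -4.961 +0.103 = 364.682 m.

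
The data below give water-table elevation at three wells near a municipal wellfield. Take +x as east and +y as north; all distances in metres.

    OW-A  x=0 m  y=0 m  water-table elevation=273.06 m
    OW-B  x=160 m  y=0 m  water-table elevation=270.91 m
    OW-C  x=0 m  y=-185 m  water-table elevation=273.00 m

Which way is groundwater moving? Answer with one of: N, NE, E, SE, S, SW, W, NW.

∂h/∂x = (270.91 − 273.06) / (160 − 0) = -0.01344
∂h/∂y = (273.00 − 273.06) / (-185 − 0) = +0.0003243
Flow = −∇h = (+0.01344 east, -0.0003243 north), which points east.

E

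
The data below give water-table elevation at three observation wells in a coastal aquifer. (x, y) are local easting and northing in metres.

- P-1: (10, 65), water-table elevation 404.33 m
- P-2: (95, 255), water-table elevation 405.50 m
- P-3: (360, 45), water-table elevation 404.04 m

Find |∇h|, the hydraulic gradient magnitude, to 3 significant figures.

Taking P-1 as reference: P-2−P-1 = (85, 190, +1.17); P-3−P-1 = (350, -20, -0.29).
Determinant of the coordinate differences = 85·(-20) − 350·190 = -68200.
∂h/∂x = [(+1.17)·(-20) − (-0.29)·190] / -68200 = -0.0004648
∂h/∂y = [85·(-0.29) − 350·(+1.17)] / -68200 = +0.006366
|∇h| = √(-0.0004648² + 0.006366²) = 0.006383

0.00638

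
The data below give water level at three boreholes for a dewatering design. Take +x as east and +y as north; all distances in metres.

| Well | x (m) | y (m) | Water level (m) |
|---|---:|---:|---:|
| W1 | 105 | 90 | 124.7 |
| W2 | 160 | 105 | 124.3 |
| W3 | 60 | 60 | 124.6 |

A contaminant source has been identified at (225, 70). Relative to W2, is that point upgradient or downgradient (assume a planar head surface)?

downgradient

With h = a·x + b·y + c and W1 as origin, the differences give:
  55·a + 15·b = -0.4
  (-45)·a + (-30)·b = -0.1
Eliminate b (×(-30) and ×15, subtract): -975·a = 13.50 → a = ∂h/∂x = -0.01385
Back-substitute: b = ∂h/∂y = +0.02410.
Head at (225, 70) = 124.7 + (-0.01385)·(120) + (+0.02410)·(-20) = 122.56 m.
That is lower than the 124.3 m at W2, so the point is downgradient.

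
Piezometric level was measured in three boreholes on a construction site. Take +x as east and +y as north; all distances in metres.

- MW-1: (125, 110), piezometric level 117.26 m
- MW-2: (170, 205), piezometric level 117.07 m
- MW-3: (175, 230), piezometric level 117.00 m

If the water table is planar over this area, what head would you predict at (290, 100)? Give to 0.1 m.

117.8 m

Differences from MW-1: to MW-2 (Δx, Δy, Δh) = (45, 95, -0.19); to MW-3 = (50, 120, -0.26).
Solve a·Δx + b·Δy = Δh: det = 45·120 − 50·95 = 650.
∂h/∂x = [(-0.19)·120 − (-0.26)·95] / 650 = +0.002923
∂h/∂y = [45·(-0.26) − 50·(-0.19)] / 650 = -0.003385
h(290, 100) = 117.26 + (+0.002923)·(165) + (-0.003385)·(-10) = 117.26 +0.482 +0.034 = 117.776 m.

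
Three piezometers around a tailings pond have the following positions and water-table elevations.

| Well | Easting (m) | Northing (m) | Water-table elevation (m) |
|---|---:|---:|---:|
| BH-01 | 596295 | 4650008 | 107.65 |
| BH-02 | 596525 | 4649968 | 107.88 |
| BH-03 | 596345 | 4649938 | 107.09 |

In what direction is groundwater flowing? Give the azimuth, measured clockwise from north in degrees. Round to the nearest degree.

195°

Differences from BH-01: to BH-02 (Δx, Δy, Δh) = (230, -40, +0.23); to BH-03 = (50, -70, -0.56).
Determinant of the coordinate differences = 230·(-70) − 50·(-40) = -14100.
∂h/∂x = [(+0.23)·(-70) − (-0.56)·(-40)] / -14100 = +0.002730
∂h/∂y = [230·(-0.56) − 50·(+0.23)] / -14100 = +0.009950
Flow direction (−∇h) has components (-0.002730 E, -0.009950 N).
Azimuth = atan2(E, N) = atan2(-0.002730, -0.009950) = 195.3° ≈ 195°.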